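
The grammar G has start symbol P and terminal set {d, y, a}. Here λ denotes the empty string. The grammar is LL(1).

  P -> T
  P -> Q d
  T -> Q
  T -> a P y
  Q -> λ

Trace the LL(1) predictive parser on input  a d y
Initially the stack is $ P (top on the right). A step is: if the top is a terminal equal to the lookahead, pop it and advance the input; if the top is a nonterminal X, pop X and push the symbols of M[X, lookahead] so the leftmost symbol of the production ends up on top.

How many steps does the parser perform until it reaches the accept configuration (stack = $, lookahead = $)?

7

step 1: stack=$ P  input=a d y $  — expand P -> T
step 2: stack=$ T  input=a d y $  — expand T -> a P y
step 3: stack=$ y P a  input=a d y $  — match a
step 4: stack=$ y P  input=d y $  — expand P -> Q d
step 5: stack=$ y d Q  input=d y $  — expand Q -> λ
step 6: stack=$ y d  input=d y $  — match d
step 7: stack=$ y  input=y $  — match y
Accept reached after 7 steps.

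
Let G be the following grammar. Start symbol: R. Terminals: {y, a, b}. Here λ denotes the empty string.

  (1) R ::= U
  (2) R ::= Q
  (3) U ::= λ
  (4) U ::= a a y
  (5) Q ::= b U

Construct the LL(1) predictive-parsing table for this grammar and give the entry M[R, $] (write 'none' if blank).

FIRST(U) = {λ, a}
FIRST(Q) = {b}
FIRST(R) = {λ, a, b}  (via U, Q)
FOLLOW(R) includes $ since R is the start symbol.
FOLLOW(R): R appears on no right-hand side. Thus FOLLOW(R) = {$}.
For R ::= U: FIRST(U) = {λ, a}, so it goes in M[R, t] for t ∈ {a}; since λ ∈ FIRST, also for every t ∈ FOLLOW(R) = {$}.
For R ::= Q: FIRST(Q) = {b}, so it goes in M[R, t] for t ∈ {b}.

R ::= U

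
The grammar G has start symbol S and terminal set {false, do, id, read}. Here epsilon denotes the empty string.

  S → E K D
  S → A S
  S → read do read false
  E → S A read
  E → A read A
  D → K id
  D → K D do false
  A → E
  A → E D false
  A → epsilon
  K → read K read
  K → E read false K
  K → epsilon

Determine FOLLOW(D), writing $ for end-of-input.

{$, do, false, read}

FIRST(S): from S→E K D we get {read}; from S→A S we get {read}; from S→read do read false we get {read}. So FIRST(S) = {read}.
FIRST(E): from E→S A read we get {read}; from E→A read A we get {read}. So FIRST(E) = {read}.
FIRST(A): from A→E we get {read}; from A→E D false we get {read}; from A→epsilon we get {epsilon}. So FIRST(A) = {epsilon, read}.
FIRST(K): from K→read K read we get {read}; from K→E read false K we get {read}; from K→epsilon we get {epsilon}. So FIRST(K) = {epsilon, read}.
FIRST(D): from D→K id we get {id, read}; from D→K D do false we get {id, read}. So FIRST(D) = {id, read}.
FOLLOW(S) includes $ since S is the start symbol.
FOLLOW(S): in S→A S, the suffix after S is empty (adds nothing new); in E→S A read, S is followed by A read with FIRST {read}. Thus FOLLOW(S) = {$, read}.
FOLLOW(D): in S→E K D, the suffix after D is empty, so FOLLOW(D) ⊇ FOLLOW(S) = {$, read}; in D→K D do false, D is followed by do false with FIRST {do}; in A→E D false, D is followed by false with FIRST {false}. Thus FOLLOW(D) = {$, do, false, read}.
FOLLOW(K): in S→E K D, K is followed by D with FIRST {id, read}; in D→K id, K is followed by id with FIRST {id}; in D→K D do false, K is followed by D do false with FIRST {id, read}; in K→read K read, K is followed by read with FIRST {read}; in K→E read false K, the suffix after K is empty (adds nothing new). Thus FOLLOW(K) = {id, read}.
FOLLOW(E): in S→E K D, E is followed by K D with FIRST {id, read}; in A→E, the suffix after E is empty, so FOLLOW(E) ⊇ FOLLOW(A) = {id, read}; in A→E D false, E is followed by D false with FIRST {id, read}; in K→E read false K, E is followed by read false K with FIRST {read}. Thus FOLLOW(E) = {id, read}.
FOLLOW(A): in S→A S, A is followed by S with FIRST {read}; in E→S A read, A is followed by read with FIRST {read}; in E→A read A (occurrence 1), A is followed by read A with FIRST {read}; in E→A read A (occurrence 2), the suffix after A is empty, so FOLLOW(A) ⊇ FOLLOW(E) = {id, read}. Thus FOLLOW(A) = {id, read}.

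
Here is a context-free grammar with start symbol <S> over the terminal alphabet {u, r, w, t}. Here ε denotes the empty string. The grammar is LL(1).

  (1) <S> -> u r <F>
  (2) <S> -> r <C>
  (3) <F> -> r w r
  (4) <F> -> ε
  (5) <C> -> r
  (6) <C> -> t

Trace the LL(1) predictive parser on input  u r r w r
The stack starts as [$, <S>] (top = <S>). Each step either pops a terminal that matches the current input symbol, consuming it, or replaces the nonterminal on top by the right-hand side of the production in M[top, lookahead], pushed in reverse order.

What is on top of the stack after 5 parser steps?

     Stack      Input        Action
  1  $ <S>      u r r w r $  expand <S> -> u r <F>
  2  $ <F> r u  u r r w r $  match u
  3  $ <F> r    r r w r $    match r
  4  $ <F>      r w r $      expand <F> -> r w r
  5  $ r w r    r w r $      match r
Stack after step 5: $ r w (top = w).

w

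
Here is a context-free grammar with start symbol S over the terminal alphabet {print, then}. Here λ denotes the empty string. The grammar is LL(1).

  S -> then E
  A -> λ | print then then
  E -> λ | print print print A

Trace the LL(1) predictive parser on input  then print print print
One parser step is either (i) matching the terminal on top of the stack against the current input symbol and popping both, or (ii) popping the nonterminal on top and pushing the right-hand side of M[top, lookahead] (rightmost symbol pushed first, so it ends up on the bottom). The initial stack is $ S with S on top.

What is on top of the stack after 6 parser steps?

step 1: stack=$ S  input=then print print print $  — expand S -> then E
step 2: stack=$ E then  input=then print print print $  — match then
step 3: stack=$ E  input=print print print $  — expand E -> print print print A
step 4: stack=$ A print print print  input=print print print $  — match print
step 5: stack=$ A print print  input=print print $  — match print
step 6: stack=$ A print  input=print $  — match print
Stack after step 6: $ A (top = A).

A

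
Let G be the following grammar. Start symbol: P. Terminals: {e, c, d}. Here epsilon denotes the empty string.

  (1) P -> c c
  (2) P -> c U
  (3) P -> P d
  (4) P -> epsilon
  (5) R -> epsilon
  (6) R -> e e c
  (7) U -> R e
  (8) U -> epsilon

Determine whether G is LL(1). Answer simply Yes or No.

FIRST(P) = {epsilon, c, d}
FIRST(R) = {epsilon, e}
FIRST(U) = {epsilon, e}
FOLLOW(P) = {$, d}
FOLLOW(R) = {e}
FOLLOW(U) = {$, d}
Cell M[P, c] receives both P -> c c and P -> c U and P -> P d — the grammar is not LL(1).

No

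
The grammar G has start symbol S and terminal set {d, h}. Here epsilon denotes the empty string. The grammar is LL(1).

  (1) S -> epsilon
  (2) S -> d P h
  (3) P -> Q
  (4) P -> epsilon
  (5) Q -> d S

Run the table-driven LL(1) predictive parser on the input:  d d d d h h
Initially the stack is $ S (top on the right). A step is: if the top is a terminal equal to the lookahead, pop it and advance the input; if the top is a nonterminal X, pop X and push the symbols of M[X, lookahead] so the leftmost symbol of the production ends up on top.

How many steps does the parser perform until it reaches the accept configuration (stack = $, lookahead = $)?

step 1: stack=$ S  input=d d d d h h $  — expand S -> d P h
step 2: stack=$ h P d  input=d d d d h h $  — match d
step 3: stack=$ h P  input=d d d h h $  — expand P -> Q
step 4: stack=$ h Q  input=d d d h h $  — expand Q -> d S
step 5: stack=$ h S d  input=d d d h h $  — match d
step 6: stack=$ h S  input=d d h h $  — expand S -> d P h
step 7: stack=$ h h P d  input=d d h h $  — match d
step 8: stack=$ h h P  input=d h h $  — expand P -> Q
step 9: stack=$ h h Q  input=d h h $  — expand Q -> d S
step 10: stack=$ h h S d  input=d h h $  — match d
step 11: stack=$ h h S  input=h h $  — expand S -> epsilon
step 12: stack=$ h h  input=h h $  — match h
step 13: stack=$ h  input=h $  — match h
Accept reached after 13 steps.

13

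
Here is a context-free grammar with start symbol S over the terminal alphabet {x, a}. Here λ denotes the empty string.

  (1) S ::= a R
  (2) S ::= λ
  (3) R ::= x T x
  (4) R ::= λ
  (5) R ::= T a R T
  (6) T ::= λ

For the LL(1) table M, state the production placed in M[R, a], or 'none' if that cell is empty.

FIRST(S): from S::=a R we get {a}; from S::=λ we get {λ}. So FIRST(S) = {λ, a}.
FIRST(T): from T::=λ we get {λ}. So FIRST(T) = {λ}.
FIRST(R): from R::=x T x we get {x}; from R::=λ we get {λ}; from R::=T a R T we get {a}. So FIRST(R) = {λ, a, x}.
FOLLOW(S) includes $ since S is the start symbol.
FOLLOW(S): S appears on no right-hand side. Thus FOLLOW(S) = {$}.
FOLLOW(R): in S::=a R, the suffix after R is empty, so FOLLOW(R) ⊇ FOLLOW(S) = {$}; in R::=T a R T, R is followed by T with FIRST {λ}; in R::=T a R T, the suffix after R is nullable (adds nothing new). Thus FOLLOW(R) = {$}.
For R ::= x T x: FIRST(x T x) = {x}, so it goes in M[R, t] for t ∈ {x}.
For R ::= λ: FIRST(λ) = {λ}, so it goes in M[R, t] for t ∈ {}; since λ ∈ FIRST, also for every t ∈ FOLLOW(R) = {$}.
For R ::= T a R T: FIRST(T a R T) = {a}, so it goes in M[R, t] for t ∈ {a}.

R ::= T a R T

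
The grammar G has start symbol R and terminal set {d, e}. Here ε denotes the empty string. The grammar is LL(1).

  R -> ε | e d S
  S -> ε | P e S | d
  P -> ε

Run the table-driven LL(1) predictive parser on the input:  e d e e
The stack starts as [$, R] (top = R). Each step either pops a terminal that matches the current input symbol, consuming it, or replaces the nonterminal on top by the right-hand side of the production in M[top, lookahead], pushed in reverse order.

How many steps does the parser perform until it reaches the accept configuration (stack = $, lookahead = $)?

      Stack    Input      Action
   1  $ R      e d e e $  expand R -> e d S
   2  $ S d e  e d e e $  match e
   3  $ S d    d e e $    match d
   4  $ S      e e $      expand S -> P e S
   5  $ S e P  e e $      expand P -> ε
   6  $ S e    e e $      match e
   7  $ S      e $        expand S -> P e S
   8  $ S e P  e $        expand P -> ε
   9  $ S e    e $        match e
  10  $ S      $          expand S -> ε
Accept reached after 10 steps.

10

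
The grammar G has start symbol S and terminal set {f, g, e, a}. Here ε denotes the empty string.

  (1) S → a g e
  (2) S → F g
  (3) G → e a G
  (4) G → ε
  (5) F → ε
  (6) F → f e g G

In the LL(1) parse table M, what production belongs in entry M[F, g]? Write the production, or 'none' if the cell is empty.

F → ε

FIRST(G) = {ε, e}
FIRST(F) = {ε, f}
FIRST(S) = {a, f, g}  (via F g)
FOLLOW(S) includes $ since S is the start symbol.
FOLLOW(F): in S→F g, F is followed by g with FIRST {g}. Thus FOLLOW(F) = {g}.
For F → ε: FIRST(ε) = {ε}, so it goes in M[F, t] for t ∈ {}; since ε ∈ FIRST, also for every t ∈ FOLLOW(F) = {g}.
For F → f e g G: FIRST(f e g G) = {f}, so it goes in M[F, t] for t ∈ {f}.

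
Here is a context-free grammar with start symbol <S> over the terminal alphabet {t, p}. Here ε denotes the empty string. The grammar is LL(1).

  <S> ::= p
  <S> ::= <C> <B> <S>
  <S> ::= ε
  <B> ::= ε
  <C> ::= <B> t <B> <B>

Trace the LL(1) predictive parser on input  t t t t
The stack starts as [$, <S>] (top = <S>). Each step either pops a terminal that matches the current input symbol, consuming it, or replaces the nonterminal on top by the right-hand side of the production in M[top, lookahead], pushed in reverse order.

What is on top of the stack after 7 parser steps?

<S>

     Stack                    Input      Action
  1  $ <S>                    t t t t $  expand <S> ::= <C> <B> <S>
  2  $ <S> <B> <C>            t t t t $  expand <C> ::= <B> t <B> <B>
  3  $ <S> <B> <B> <B> t <B>  t t t t $  expand <B> ::= ε
  4  $ <S> <B> <B> <B> t      t t t t $  match t
  5  $ <S> <B> <B> <B>        t t t $    expand <B> ::= ε
  6  $ <S> <B> <B>            t t t $    expand <B> ::= ε
  7  $ <S> <B>                t t t $    expand <B> ::= ε
Stack after step 7: $ <S> (top = <S>).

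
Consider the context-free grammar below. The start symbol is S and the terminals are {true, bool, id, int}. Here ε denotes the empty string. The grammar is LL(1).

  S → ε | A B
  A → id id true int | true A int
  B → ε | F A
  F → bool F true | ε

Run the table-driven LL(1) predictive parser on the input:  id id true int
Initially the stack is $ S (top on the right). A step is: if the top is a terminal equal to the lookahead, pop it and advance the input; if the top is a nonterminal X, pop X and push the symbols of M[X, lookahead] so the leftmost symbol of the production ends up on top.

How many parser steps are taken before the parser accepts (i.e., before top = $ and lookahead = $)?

7

     Stack               Input             Action
  1  $ S                 id id true int $  expand S → A B
  2  $ B A               id id true int $  expand A → id id true int
  3  $ B int true id id  id id true int $  match id
  4  $ B int true id     id true int $     match id
  5  $ B int true        true int $        match true
  6  $ B int             int $             match int
  7  $ B                 $                 expand B → ε
Accept reached after 7 steps.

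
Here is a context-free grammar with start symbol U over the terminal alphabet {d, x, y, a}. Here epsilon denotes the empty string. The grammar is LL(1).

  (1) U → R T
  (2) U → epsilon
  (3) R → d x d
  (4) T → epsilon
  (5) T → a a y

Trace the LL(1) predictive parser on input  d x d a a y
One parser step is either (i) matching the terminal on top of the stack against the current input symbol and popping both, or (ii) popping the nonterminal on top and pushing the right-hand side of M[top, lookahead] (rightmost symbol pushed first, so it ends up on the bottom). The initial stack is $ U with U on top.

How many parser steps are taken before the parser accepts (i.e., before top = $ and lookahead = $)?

     Stack      Input          Action
  1  $ U        d x d a a y $  expand U → R T
  2  $ T R      d x d a a y $  expand R → d x d
  3  $ T d x d  d x d a a y $  match d
  4  $ T d x    x d a a y $    match x
  5  $ T d      d a a y $      match d
  6  $ T        a a y $        expand T → a a y
  7  $ y a a    a a y $        match a
  8  $ y a      a y $          match a
  9  $ y        y $            match y
Accept reached after 9 steps.

9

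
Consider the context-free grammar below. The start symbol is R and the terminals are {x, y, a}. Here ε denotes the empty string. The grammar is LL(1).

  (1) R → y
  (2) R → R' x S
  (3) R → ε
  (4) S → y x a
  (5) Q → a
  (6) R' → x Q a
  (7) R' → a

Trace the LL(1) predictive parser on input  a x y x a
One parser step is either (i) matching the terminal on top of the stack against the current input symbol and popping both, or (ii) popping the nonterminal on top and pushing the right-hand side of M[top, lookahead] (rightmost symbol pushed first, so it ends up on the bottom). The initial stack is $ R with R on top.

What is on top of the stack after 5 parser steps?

     Stack     Input        Action
  1  $ R       a x y x a $  expand R → R' x S
  2  $ S x R'  a x y x a $  expand R' → a
  3  $ S x a   a x y x a $  match a
  4  $ S x     x y x a $    match x
  5  $ S       y x a $      expand S → y x a
Stack after step 5: $ a x y (top = y).

y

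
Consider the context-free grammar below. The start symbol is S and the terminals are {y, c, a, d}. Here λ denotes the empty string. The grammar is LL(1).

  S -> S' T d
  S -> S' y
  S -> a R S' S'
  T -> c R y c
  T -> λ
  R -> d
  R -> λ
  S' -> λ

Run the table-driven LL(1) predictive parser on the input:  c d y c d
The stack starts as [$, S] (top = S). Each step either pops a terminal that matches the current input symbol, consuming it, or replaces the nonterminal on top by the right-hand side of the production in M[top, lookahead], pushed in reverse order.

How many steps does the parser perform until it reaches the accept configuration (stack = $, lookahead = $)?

9

     Stack        Input        Action
  1  $ S          c d y c d $  expand S -> S' T d
  2  $ d T S'     c d y c d $  expand S' -> λ
  3  $ d T        c d y c d $  expand T -> c R y c
  4  $ d c y R c  c d y c d $  match c
  5  $ d c y R    d y c d $    expand R -> d
  6  $ d c y d    d y c d $    match d
  7  $ d c y      y c d $      match y
  8  $ d c        c d $        match c
  9  $ d          d $          match d
Accept reached after 9 steps.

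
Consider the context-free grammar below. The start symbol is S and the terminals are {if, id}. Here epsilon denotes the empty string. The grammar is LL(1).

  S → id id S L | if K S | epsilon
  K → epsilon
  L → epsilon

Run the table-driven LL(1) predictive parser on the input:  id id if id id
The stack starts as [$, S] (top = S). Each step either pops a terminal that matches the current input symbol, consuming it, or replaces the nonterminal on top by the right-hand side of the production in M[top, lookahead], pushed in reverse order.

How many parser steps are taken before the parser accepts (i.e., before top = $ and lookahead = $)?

      Stack          Input             Action
   1  $ S            id id if id id $  expand S → id id S L
   2  $ L S id id    id id if id id $  match id
   3  $ L S id       id if id id $     match id
   4  $ L S          if id id $        expand S → if K S
   5  $ L S K if     if id id $        match if
   6  $ L S K        id id $           expand K → epsilon
   7  $ L S          id id $           expand S → id id S L
   8  $ L L S id id  id id $           match id
   9  $ L L S id     id $              match id
  10  $ L L S        $                 expand S → epsilon
  11  $ L L          $                 expand L → epsilon
  12  $ L            $                 expand L → epsilon
Accept reached after 12 steps.

12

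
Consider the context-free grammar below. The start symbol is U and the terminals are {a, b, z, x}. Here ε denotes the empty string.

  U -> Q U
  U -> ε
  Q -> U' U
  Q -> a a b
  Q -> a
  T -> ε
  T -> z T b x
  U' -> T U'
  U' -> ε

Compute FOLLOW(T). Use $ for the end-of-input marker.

{$, a, b, z}

FIRST(T) = {ε, z}
FIRST(U') = {ε, z}  (via T U')
FIRST(U) = {ε, a, z}  (via Q U)
FIRST(Q) = {ε, a, z}  (via U' U)
FOLLOW(U) includes $ since U is the start symbol.
FOLLOW(U): in U->Q U, the suffix after U is empty (adds nothing new); in Q->U' U, the suffix after U is empty, so FOLLOW(U) ⊇ FOLLOW(Q) = {$, a, z}. Thus FOLLOW(U) = {$, a, z}.
FOLLOW(Q): in U->Q U, Q is followed by U with FIRST {ε, a, z}; in U->Q U, the suffix after Q is nullable, so FOLLOW(Q) ⊇ FOLLOW(U) = {$, a, z}. Thus FOLLOW(Q) = {$, a, z}.
FOLLOW(U'): in Q->U' U, U' is followed by U with FIRST {ε, a, z}; in Q->U' U, the suffix after U' is nullable, so FOLLOW(U') ⊇ FOLLOW(Q) = {$, a, z}; in U'->T U', the suffix after U' is empty (adds nothing new). Thus FOLLOW(U') = {$, a, z}.
FOLLOW(T): in T->z T b x, T is followed by b x with FIRST {b}; in U'->T U', T is followed by U' with FIRST {ε, z}; in U'->T U', the suffix after T is nullable, so FOLLOW(T) ⊇ FOLLOW(U') = {$, a, z}. Thus FOLLOW(T) = {$, a, b, z}.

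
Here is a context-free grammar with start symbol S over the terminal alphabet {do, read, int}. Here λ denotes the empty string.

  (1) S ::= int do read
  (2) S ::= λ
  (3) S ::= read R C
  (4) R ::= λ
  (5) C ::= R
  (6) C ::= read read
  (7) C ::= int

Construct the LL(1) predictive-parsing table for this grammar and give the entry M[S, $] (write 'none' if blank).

FIRST(S): from S::=int do read we get {int}; from S::=λ we get {λ}; from S::=read R C we get {read}. So FIRST(S) = {λ, int, read}.
FIRST(R): from R::=λ we get {λ}. So FIRST(R) = {λ}.
FIRST(C): from C::=R we get {λ}; from C::=read read we get {read}; from C::=int we get {int}. So FIRST(C) = {λ, int, read}.
FOLLOW(S) includes $ since S is the start symbol.
FOLLOW(S): S appears on no right-hand side. Thus FOLLOW(S) = {$}.
For S ::= int do read: FIRST(int do read) = {int}, so it goes in M[S, t] for t ∈ {int}.
For S ::= λ: FIRST(λ) = {λ}, so it goes in M[S, t] for t ∈ {}; since λ ∈ FIRST, also for every t ∈ FOLLOW(S) = {$}.
For S ::= read R C: FIRST(read R C) = {read}, so it goes in M[S, t] for t ∈ {read}.

S ::= λ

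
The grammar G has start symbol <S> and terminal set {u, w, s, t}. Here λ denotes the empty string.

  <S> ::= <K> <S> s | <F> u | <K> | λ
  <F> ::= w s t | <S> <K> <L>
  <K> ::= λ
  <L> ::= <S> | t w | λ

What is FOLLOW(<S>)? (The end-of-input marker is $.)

FIRST(<K>) = {λ}
FIRST(<S>) = {λ, s, t, u, w}  (via <K> <S> s, <F> u, <K>)
FIRST(<L>) = {λ, s, t, u, w}  (via <S>)
FIRST(<F>) = {λ, s, t, u, w}  (via <S> <K> <L>)
FOLLOW(<S>) includes $ since <S> is the start symbol.
FOLLOW(<F>): in <S>::=<F> u, <F> is followed by u with FIRST {u}. Thus FOLLOW(<F>) = {u}.
FOLLOW(<L>): in <F>::=<S> <K> <L>, the suffix after <L> is empty, so FOLLOW(<L>) ⊇ FOLLOW(<F>) = {u}. Thus FOLLOW(<L>) = {u}.
FOLLOW(<S>): in <S>::=<K> <S> s, <S> is followed by s with FIRST {s}; in <F>::=<S> <K> <L>, <S> is followed by <K> <L> with FIRST {λ, s, t, u, w}; in <F>::=<S> <K> <L>, the suffix after <S> is nullable, so FOLLOW(<S>) ⊇ FOLLOW(<F>) = {u}; in <L>::=<S>, the suffix after <S> is empty, so FOLLOW(<S>) ⊇ FOLLOW(<L>) = {u}. Thus FOLLOW(<S>) = {$, s, t, u, w}.
FOLLOW(<K>): in <S>::=<K> <S> s, <K> is followed by <S> s with FIRST {s, t, u, w}; in <S>::=<K>, the suffix after <K> is empty, so FOLLOW(<K>) ⊇ FOLLOW(<S>) = {$, s, t, u, w}; in <F>::=<S> <K> <L>, <K> is followed by <L> with FIRST {λ, s, t, u, w}; in <F>::=<S> <K> <L>, the suffix after <K> is nullable, so FOLLOW(<K>) ⊇ FOLLOW(<F>) = {u}. Thus FOLLOW(<K>) = {$, s, t, u, w}.

{$, s, t, u, w}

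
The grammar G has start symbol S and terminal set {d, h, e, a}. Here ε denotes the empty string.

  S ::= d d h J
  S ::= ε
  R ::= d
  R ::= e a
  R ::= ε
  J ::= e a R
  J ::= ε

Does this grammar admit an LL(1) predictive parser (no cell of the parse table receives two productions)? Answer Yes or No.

Yes

FIRST(S) = {ε, d}
FIRST(R) = {ε, d, e}
FIRST(J) = {ε, e}
FOLLOW(S) = {$}
FOLLOW(R) = {$}
FOLLOW(J) = {$}
Each cell of M receives at most one production.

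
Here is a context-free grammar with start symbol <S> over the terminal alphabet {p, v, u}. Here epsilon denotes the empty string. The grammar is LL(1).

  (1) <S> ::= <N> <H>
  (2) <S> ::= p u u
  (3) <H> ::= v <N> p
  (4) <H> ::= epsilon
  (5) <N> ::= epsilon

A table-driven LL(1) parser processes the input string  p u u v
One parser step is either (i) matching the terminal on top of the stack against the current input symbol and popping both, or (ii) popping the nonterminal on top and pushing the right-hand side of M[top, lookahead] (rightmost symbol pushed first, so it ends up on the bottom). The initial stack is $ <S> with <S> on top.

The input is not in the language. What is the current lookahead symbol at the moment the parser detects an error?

     Stack    Input      Action
  1  $ <S>    p u u v $  expand <S> ::= p u u
  2  $ u u p  p u u v $  match p
  3  $ u u    u u v $    match u
  4  $ u      u v $      match u
  5  $        v $        error: stack empty but input remains

v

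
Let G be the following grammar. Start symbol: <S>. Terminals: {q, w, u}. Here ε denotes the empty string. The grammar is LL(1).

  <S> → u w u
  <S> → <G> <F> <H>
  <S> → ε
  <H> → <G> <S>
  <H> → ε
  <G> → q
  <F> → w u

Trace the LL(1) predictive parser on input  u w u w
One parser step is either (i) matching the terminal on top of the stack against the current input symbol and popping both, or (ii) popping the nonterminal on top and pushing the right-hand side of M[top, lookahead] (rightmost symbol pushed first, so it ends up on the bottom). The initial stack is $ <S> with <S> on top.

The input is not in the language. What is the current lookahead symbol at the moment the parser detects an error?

w

step 1: stack=$ <S>  input=u w u w $  — expand <S> → u w u
step 2: stack=$ u w u  input=u w u w $  — match u
step 3: stack=$ u w  input=w u w $  — match w
step 4: stack=$ u  input=u w $  — match u
step 5: stack=$  input=w $  — error: stack empty but input remains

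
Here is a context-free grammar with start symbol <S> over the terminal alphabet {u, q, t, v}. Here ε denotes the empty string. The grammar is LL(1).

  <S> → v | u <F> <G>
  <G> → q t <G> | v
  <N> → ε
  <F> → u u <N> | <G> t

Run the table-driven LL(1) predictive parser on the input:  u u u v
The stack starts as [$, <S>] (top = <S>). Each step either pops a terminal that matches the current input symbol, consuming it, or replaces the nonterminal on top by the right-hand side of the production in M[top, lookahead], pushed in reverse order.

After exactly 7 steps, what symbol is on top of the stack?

v

step 1: stack=$ <S>  input=u u u v $  — expand <S> → u <F> <G>
step 2: stack=$ <G> <F> u  input=u u u v $  — match u
step 3: stack=$ <G> <F>  input=u u v $  — expand <F> → u u <N>
step 4: stack=$ <G> <N> u u  input=u u v $  — match u
step 5: stack=$ <G> <N> u  input=u v $  — match u
step 6: stack=$ <G> <N>  input=v $  — expand <N> → ε
step 7: stack=$ <G>  input=v $  — expand <G> → v
Stack after step 7: $ v (top = v).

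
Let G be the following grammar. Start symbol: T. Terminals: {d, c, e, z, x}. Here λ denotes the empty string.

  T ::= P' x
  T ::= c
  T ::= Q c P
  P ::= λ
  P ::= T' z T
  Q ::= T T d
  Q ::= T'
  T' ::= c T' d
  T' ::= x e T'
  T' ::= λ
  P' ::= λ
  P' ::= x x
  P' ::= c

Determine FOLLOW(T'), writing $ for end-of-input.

FIRST(T') = {λ, c, x}
FIRST(P') = {λ, c, x}
FIRST(P) = {λ, c, x, z}  (via T' z T)
FIRST(T) = {c, x}  (via P' x, Q c P)
FIRST(Q) = {λ, c, x}  (via T T d, T')
FOLLOW(T) includes $ since T is the start symbol.
FOLLOW(Q): in T::=Q c P, Q is followed by c P with FIRST {c}. Thus FOLLOW(Q) = {c}.
FOLLOW(T'): in P::=T' z T, T' is followed by z T with FIRST {z}; in Q::=T', the suffix after T' is empty, so FOLLOW(T') ⊇ FOLLOW(Q) = {c}; in T'::=c T' d, T' is followed by d with FIRST {d}; in T'::=x e T', the suffix after T' is empty (adds nothing new). Thus FOLLOW(T') = {c, d, z}.
FOLLOW(P'): in T::=P' x, P' is followed by x with FIRST {x}. Thus FOLLOW(P') = {x}.
FOLLOW(T): in P::=T' z T, the suffix after T is empty, so FOLLOW(T) ⊇ FOLLOW(P) = {$, c, d, x}; in Q::=T T d (occurrence 1), T is followed by T d with FIRST {c, x}; in Q::=T T d (occurrence 2), T is followed by d with FIRST {d}. Thus FOLLOW(T) = {$, c, d, x}.
FOLLOW(P): in T::=Q c P, the suffix after P is empty, so FOLLOW(P) ⊇ FOLLOW(T) = {$, c, d, x}. Thus FOLLOW(P) = {$, c, d, x}.

{c, d, z}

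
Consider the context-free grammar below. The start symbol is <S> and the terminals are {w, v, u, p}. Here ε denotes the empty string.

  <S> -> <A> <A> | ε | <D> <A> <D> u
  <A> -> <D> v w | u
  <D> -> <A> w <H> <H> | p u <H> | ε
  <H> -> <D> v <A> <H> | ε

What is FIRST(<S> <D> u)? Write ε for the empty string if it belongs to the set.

FIRST(<S>): from <S>-><A> <A> we get {p, u, v}; from <S>->ε we get {ε}; from <S>-><D> <A> <D> u we get {p, u, v}. So FIRST(<S>) = {ε, p, u, v}.
FIRST(<A>): from <A>-><D> v w we get {p, u, v}; from <A>->u we get {u}. So FIRST(<A>) = {p, u, v}.
FIRST(<D>): from <D>-><A> w <H> <H> we get {p, u, v}; from <D>->p u <H> we get {p}; from <D>->ε we get {ε}. So FIRST(<D>) = {ε, p, u, v}.
FIRST(<H>): from <H>-><D> v <A> <H> we get {p, u, v}; from <H>->ε we get {ε}. So FIRST(<H>) = {ε, p, u, v}.
FIRST(<S> <D> u): take FIRST of each symbol in turn, carrying on past any symbol whose FIRST contains ε; result {p, u, v}.

{p, u, v}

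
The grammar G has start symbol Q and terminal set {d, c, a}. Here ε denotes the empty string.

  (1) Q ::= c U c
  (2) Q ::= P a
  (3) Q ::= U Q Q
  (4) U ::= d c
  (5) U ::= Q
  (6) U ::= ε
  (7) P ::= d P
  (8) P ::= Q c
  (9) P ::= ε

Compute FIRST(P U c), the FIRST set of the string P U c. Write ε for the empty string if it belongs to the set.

FIRST(Q): from Q::=c U c we get {c}; from Q::=P a we get {a, c, d}; from Q::=U Q Q we get {a, c, d}. So FIRST(Q) = {a, c, d}.
FIRST(U): from U::=d c we get {d}; from U::=Q we get {a, c, d}; from U::=ε we get {ε}. So FIRST(U) = {ε, a, c, d}.
FIRST(P): from P::=d P we get {d}; from P::=Q c we get {a, c, d}; from P::=ε we get {ε}. So FIRST(P) = {ε, a, c, d}.
FIRST(P U c): take FIRST of each symbol in turn, carrying on past any symbol whose FIRST contains ε; result {a, c, d}.

{a, c, d}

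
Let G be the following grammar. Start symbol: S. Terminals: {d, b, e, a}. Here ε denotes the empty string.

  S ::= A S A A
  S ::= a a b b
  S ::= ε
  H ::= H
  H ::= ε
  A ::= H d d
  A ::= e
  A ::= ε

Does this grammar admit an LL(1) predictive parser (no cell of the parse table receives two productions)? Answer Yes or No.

No

FIRST(S) = {ε, a, d, e}
FIRST(H) = {ε}
FIRST(A) = {ε, d, e}
FOLLOW(S) = {$, d, e}
FOLLOW(H) = {d}
FOLLOW(A) = {$, a, d, e}
Cell M[A, d] receives both A ::= H d d and A ::= ε — the grammar is not LL(1).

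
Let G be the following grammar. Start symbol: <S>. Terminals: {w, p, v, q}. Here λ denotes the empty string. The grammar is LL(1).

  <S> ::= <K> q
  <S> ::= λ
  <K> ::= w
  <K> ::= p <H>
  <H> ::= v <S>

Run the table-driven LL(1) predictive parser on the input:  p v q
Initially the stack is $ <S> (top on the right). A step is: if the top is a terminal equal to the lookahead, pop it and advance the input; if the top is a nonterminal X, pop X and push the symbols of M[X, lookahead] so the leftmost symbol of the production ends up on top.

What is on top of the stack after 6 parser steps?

q

     Stack      Input    Action
  1  $ <S>      p v q $  expand <S> ::= <K> q
  2  $ q <K>    p v q $  expand <K> ::= p <H>
  3  $ q <H> p  p v q $  match p
  4  $ q <H>    v q $    expand <H> ::= v <S>
  5  $ q <S> v  v q $    match v
  6  $ q <S>    q $      expand <S> ::= λ
Stack after step 6: $ q (top = q).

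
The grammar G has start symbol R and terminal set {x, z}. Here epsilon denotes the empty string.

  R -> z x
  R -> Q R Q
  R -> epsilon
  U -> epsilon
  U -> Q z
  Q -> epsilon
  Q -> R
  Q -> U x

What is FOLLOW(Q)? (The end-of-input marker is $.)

{$, x, z}

FIRST(R) = {epsilon, x, z}  (via Q R Q)
FIRST(U) = {epsilon, x, z}  (via Q z)
FIRST(Q) = {epsilon, x, z}  (via R, U x)
FOLLOW(R) includes $ since R is the start symbol.
FOLLOW(U): in Q->U x, U is followed by x with FIRST {x}. Thus FOLLOW(U) = {x}.
FOLLOW(R): in R->Q R Q, R is followed by Q with FIRST {epsilon, x, z}; in R->Q R Q, the suffix after R is nullable (adds nothing new); in Q->R, the suffix after R is empty, so FOLLOW(R) ⊇ FOLLOW(Q) = {$, x, z}. Thus FOLLOW(R) = {$, x, z}.
FOLLOW(Q): in R->Q R Q (occurrence 1), Q is followed by R Q with FIRST {epsilon, x, z}; in R->Q R Q (occurrence 1), the suffix after Q is nullable, so FOLLOW(Q) ⊇ FOLLOW(R) = {$, x, z}; in R->Q R Q (occurrence 2), the suffix after Q is empty, so FOLLOW(Q) ⊇ FOLLOW(R) = {$, x, z}; in U->Q z, Q is followed by z with FIRST {z}. Thus FOLLOW(Q) = {$, x, z}.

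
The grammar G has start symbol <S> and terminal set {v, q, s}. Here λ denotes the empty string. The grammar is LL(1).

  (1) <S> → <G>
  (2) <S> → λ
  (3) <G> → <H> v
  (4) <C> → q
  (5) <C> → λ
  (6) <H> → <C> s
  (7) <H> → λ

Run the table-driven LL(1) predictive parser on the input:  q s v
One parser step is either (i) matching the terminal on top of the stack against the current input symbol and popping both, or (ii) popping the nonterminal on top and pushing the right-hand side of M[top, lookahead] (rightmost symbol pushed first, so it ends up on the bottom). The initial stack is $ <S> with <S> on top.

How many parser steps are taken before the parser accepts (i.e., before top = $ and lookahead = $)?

step 1: stack=$ <S>  input=q s v $  — expand <S> → <G>
step 2: stack=$ <G>  input=q s v $  — expand <G> → <H> v
step 3: stack=$ v <H>  input=q s v $  — expand <H> → <C> s
step 4: stack=$ v s <C>  input=q s v $  — expand <C> → q
step 5: stack=$ v s q  input=q s v $  — match q
step 6: stack=$ v s  input=s v $  — match s
step 7: stack=$ v  input=v $  — match v
Accept reached after 7 steps.

7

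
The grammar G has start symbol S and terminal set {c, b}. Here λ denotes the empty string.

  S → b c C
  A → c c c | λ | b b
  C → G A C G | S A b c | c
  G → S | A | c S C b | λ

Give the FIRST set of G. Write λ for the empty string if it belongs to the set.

FIRST(S) = {b}
FIRST(A) = {λ, b, c}
FIRST(G) = {λ, b, c}  (via S, A)
FIRST(C) = {b, c}  (via G A C G, S A b c)

{λ, b, c}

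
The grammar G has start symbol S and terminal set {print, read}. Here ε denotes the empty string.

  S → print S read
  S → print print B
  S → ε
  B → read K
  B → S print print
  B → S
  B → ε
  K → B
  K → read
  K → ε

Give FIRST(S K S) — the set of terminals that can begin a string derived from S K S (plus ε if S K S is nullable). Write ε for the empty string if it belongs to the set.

FIRST(S) = {ε, print}
FIRST(B) = {ε, print, read}  (via S print print, S)
FIRST(K) = {ε, print, read}  (via B)
FIRST(S K S): take FIRST of each symbol in turn, carrying on past any symbol whose FIRST contains ε; result {ε, print, read}.

{ε, print, read}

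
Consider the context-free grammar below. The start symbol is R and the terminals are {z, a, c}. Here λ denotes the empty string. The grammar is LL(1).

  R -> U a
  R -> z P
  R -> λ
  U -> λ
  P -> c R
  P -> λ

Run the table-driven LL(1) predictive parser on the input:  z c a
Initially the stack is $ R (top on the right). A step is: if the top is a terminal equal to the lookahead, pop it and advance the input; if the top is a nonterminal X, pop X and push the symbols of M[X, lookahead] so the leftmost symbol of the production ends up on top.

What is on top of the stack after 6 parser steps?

     Stack  Input    Action
  1  $ R    z c a $  expand R -> z P
  2  $ P z  z c a $  match z
  3  $ P    c a $    expand P -> c R
  4  $ R c  c a $    match c
  5  $ R    a $      expand R -> U a
  6  $ a U  a $      expand U -> λ
Stack after step 6: $ a (top = a).

a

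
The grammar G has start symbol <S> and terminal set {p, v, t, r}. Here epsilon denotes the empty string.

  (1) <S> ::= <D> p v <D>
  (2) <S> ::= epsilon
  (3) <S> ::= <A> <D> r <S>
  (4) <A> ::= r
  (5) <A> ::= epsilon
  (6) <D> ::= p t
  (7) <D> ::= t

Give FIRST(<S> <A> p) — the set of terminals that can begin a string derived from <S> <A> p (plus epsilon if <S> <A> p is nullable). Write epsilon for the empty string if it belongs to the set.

{p, r, t}

FIRST(<A>): from <A>::=r we get {r}; from <A>::=epsilon we get {epsilon}. So FIRST(<A>) = {epsilon, r}.
FIRST(<D>): from <D>::=p t we get {p}; from <D>::=t we get {t}. So FIRST(<D>) = {p, t}.
FIRST(<S>): from <S>::=<D> p v <D> we get {p, t}; from <S>::=epsilon we get {epsilon}; from <S>::=<A> <D> r <S> we get {p, r, t}. So FIRST(<S>) = {epsilon, p, r, t}.
FIRST(<S> <A> p): take FIRST of each symbol in turn, carrying on past any symbol whose FIRST contains epsilon; result {p, r, t}.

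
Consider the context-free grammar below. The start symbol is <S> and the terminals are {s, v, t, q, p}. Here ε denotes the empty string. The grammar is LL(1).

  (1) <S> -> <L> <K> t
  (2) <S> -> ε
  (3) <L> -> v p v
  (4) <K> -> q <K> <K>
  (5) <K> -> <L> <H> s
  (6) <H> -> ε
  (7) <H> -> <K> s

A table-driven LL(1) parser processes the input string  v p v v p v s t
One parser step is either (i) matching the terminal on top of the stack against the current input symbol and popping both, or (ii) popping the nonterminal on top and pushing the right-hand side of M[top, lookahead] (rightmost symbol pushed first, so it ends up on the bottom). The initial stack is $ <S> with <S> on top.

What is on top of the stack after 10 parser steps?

      Stack            Input              Action
   1  $ <S>            v p v v p v s t $  expand <S> -> <L> <K> t
   2  $ t <K> <L>      v p v v p v s t $  expand <L> -> v p v
   3  $ t <K> v p v    v p v v p v s t $  match v
   4  $ t <K> v p      p v v p v s t $    match p
   5  $ t <K> v        v v p v s t $      match v
   6  $ t <K>          v p v s t $        expand <K> -> <L> <H> s
   7  $ t s <H> <L>    v p v s t $        expand <L> -> v p v
   8  $ t s <H> v p v  v p v s t $        match v
   9  $ t s <H> v p    p v s t $          match p
  10  $ t s <H> v      v s t $            match v
Stack after step 10: $ t s <H> (top = <H>).

<H>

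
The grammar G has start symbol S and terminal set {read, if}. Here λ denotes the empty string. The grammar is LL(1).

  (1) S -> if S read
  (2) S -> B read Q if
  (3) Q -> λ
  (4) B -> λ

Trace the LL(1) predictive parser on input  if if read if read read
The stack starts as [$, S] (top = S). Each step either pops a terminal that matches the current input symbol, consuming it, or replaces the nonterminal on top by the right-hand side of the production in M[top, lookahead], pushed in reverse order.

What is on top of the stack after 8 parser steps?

if

step 1: stack=$ S  input=if if read if read read $  — expand S -> if S read
step 2: stack=$ read S if  input=if if read if read read $  — match if
step 3: stack=$ read S  input=if read if read read $  — expand S -> if S read
step 4: stack=$ read read S if  input=if read if read read $  — match if
step 5: stack=$ read read S  input=read if read read $  — expand S -> B read Q if
step 6: stack=$ read read if Q read B  input=read if read read $  — expand B -> λ
step 7: stack=$ read read if Q read  input=read if read read $  — match read
step 8: stack=$ read read if Q  input=if read read $  — expand Q -> λ
Stack after step 8: $ read read if (top = if).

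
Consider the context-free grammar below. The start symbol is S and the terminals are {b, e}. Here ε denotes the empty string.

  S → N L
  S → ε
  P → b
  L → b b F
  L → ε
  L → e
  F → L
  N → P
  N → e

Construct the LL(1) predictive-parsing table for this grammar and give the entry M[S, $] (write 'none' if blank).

FIRST(P) = {b}
FIRST(L) = {ε, b, e}
FIRST(F) = {ε, b, e}  (via L)
FIRST(N) = {b, e}  (via P)
FIRST(S) = {ε, b, e}  (via N L)
FOLLOW(S) includes $ since S is the start symbol.
FOLLOW(S): S appears on no right-hand side. Thus FOLLOW(S) = {$}.
For S → N L: FIRST(N L) = {b, e}, so it goes in M[S, t] for t ∈ {b, e}.
For S → ε: FIRST(ε) = {ε}, so it goes in M[S, t] for t ∈ {}; since ε ∈ FIRST, also for every t ∈ FOLLOW(S) = {$}.

S → ε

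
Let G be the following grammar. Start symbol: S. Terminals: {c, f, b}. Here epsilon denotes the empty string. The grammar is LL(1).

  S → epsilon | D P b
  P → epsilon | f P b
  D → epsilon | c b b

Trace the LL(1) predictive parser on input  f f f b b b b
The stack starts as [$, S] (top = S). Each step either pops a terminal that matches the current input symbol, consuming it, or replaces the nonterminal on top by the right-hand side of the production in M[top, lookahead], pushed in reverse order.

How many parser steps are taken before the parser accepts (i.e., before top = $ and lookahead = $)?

13

      Stack          Input            Action
   1  $ S            f f f b b b b $  expand S → D P b
   2  $ b P D        f f f b b b b $  expand D → epsilon
   3  $ b P          f f f b b b b $  expand P → f P b
   4  $ b b P f      f f f b b b b $  match f
   5  $ b b P        f f b b b b $    expand P → f P b
   6  $ b b b P f    f f b b b b $    match f
   7  $ b b b P      f b b b b $      expand P → f P b
   8  $ b b b b P f  f b b b b $      match f
   9  $ b b b b P    b b b b $        expand P → epsilon
  10  $ b b b b      b b b b $        match b
  11  $ b b b        b b b $          match b
  12  $ b b          b b $            match b
  13  $ b            b $              match b
Accept reached after 13 steps.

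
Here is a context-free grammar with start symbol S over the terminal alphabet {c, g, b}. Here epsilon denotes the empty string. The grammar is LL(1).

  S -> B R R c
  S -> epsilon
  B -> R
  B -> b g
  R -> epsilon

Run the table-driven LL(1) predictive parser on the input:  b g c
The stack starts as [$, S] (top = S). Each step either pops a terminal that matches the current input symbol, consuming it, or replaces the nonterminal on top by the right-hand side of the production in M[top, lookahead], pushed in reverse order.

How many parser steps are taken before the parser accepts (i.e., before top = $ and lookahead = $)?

     Stack        Input    Action
  1  $ S          b g c $  expand S -> B R R c
  2  $ c R R B    b g c $  expand B -> b g
  3  $ c R R g b  b g c $  match b
  4  $ c R R g    g c $    match g
  5  $ c R R      c $      expand R -> epsilon
  6  $ c R        c $      expand R -> epsilon
  7  $ c          c $      match c
Accept reached after 7 steps.

7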